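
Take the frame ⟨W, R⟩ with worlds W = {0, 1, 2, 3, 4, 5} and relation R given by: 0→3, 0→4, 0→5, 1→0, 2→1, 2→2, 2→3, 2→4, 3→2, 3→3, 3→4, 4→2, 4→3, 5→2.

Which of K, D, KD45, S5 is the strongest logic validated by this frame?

D

Serial (axiom D): yes — every world has a successor (e.g. 0 R 3).
Euclidean (axiom 5): no — 0 R 3 and 0 R 5, but not 3 R 5.
Transitive (axiom 4): no — 0 R 3 and 3 R 2, but not 0 R 2.
Reflexive (axiom T): no — 0 is not related to itself.
So F validates K, D; KD45 would additionally require R to be Euclidean and transitive. The strongest is D.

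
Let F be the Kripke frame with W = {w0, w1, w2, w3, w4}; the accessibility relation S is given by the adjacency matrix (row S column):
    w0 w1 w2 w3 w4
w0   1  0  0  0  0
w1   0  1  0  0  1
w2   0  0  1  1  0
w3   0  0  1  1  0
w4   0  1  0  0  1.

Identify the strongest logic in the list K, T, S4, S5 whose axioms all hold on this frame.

Reflexive (axiom T): yes — every world is S-related to itself.
Transitive (axiom 4): yes — every two-step S-path is closed by a direct edge.
Euclidean (axiom 5): yes — any two successors of a common world are S-related.
So F validates K, T, S4, S5. The strongest is S5.

S5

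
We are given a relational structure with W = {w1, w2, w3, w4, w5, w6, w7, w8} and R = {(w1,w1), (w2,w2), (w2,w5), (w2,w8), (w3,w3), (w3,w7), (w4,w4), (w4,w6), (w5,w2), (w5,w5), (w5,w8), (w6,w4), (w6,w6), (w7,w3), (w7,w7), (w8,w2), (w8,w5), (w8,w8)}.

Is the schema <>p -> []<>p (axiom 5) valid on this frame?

Yes

The schema 5 characterises exactly the Euclidean frames.
Euclidean: yes — any two successors of a common world are R-related.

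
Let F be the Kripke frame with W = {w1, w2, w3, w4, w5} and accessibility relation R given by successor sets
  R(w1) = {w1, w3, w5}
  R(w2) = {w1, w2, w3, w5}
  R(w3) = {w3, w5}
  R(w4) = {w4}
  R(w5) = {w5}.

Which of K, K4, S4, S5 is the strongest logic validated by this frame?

S4

Transitive (axiom 4): yes — every two-step R-path is closed by a direct edge.
Reflexive (axiom T): yes — every world is R-related to itself.
Euclidean (axiom 5): no — w1 R w5 and w1 R w3, but not w5 R w3.
So F validates K, K4, S4; S5 would additionally require R to be Euclidean. The strongest is S4.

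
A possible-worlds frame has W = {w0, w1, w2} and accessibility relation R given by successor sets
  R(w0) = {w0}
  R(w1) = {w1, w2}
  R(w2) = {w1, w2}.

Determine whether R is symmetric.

Yes

Symmetric: yes — every pair in R has its reverse in R.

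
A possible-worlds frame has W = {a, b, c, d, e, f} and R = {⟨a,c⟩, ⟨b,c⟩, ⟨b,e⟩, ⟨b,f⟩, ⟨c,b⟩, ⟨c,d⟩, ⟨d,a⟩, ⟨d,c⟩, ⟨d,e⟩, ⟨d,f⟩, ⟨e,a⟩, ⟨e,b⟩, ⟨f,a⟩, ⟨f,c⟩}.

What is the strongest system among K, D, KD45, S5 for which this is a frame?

D

Serial (axiom D): yes — every world has a successor (e.g. a R c).
Euclidean (axiom 5): no — b R c and b R e, but not c R e.
Transitive (axiom 4): no — a R c and c R b, but not a R b.
Reflexive (axiom T): no — a is not related to itself.
So F validates K, D; KD45 would additionally require R to be Euclidean and transitive. The strongest is D.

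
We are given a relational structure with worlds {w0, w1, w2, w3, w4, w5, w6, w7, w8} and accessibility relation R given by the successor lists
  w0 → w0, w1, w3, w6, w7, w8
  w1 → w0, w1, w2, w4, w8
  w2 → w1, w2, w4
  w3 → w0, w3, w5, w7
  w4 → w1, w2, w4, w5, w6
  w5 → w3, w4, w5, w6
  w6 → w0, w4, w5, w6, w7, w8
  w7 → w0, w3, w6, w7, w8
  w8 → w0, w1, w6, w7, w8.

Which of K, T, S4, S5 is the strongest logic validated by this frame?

T

Reflexive (axiom T): yes — every world is R-related to itself.
Transitive (axiom 4): no — w0 R w1 and w1 R w2, but not w0 R w2.
Euclidean (axiom 5): no — w0 R w1 and w0 R w3, but not w1 R w3.
So F validates K, T; S4 would additionally require R to be transitive. The strongest is T.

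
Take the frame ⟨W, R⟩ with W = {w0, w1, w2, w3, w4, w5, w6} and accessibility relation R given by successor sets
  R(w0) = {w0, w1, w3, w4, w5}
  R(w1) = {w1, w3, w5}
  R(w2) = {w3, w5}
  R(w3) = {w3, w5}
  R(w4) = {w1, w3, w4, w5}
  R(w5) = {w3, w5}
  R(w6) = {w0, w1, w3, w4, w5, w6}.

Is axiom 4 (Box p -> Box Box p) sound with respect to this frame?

Yes

By correspondence theory, 4 is valid on a frame iff R is transitive.
Transitive: yes — every two-step R-path is closed by a direct edge.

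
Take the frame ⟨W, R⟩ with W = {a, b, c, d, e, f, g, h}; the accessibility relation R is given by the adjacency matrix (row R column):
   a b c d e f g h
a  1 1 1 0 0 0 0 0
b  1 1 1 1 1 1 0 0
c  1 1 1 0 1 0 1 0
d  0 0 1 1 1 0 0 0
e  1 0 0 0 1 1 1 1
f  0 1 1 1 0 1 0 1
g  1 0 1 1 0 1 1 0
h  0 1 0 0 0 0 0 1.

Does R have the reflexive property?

Yes

Reflexive: yes — every world is R-related to itself.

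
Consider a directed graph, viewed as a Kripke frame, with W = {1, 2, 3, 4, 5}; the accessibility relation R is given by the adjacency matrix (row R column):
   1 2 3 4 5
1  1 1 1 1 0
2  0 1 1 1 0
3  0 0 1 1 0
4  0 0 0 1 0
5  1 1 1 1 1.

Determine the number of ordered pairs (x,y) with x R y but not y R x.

10

Enumerating: (1,2), (1,3), (1,4), (2,3), (2,4), (3,4), (5,1), (5,2), (5,3), (5,4).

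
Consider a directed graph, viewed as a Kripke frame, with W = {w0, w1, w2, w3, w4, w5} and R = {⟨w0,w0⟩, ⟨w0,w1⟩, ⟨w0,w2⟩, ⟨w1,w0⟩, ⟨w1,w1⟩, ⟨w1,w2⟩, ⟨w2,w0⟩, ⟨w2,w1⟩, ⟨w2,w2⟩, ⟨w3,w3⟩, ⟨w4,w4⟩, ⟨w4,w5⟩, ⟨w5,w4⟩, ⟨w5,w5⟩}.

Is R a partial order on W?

No

Reflexive: yes — every world is R-related to itself.
Transitive: yes — every two-step R-path is closed by a direct edge.
Antisymmetric: no — w0 R w1 and w1 R w0 with w0 ≠ w1.
So R is not a partial order.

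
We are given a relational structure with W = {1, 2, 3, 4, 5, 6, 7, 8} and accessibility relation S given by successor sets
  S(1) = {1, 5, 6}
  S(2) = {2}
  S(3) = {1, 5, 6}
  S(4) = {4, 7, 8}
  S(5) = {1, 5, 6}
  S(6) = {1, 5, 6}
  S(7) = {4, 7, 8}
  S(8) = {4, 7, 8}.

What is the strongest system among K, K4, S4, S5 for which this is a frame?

K4

Transitive (axiom 4): yes — every two-step S-path is closed by a direct edge.
Reflexive (axiom T): no — 3 is not related to itself.
Euclidean (axiom 5): yes — any two successors of a common world are S-related.
So F validates K, K4; S4 would additionally require S to be reflexive. The strongest is K4.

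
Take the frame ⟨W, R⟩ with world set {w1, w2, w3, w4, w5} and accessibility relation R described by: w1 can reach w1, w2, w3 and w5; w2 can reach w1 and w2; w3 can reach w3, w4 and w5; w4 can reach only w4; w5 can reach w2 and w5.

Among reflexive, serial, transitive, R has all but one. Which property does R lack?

transitive

Reflexive: yes — every world is R-related to itself.
Serial: yes — every world has a successor (e.g. w1 R w1).
Transitive: no — w1 R w3 and w3 R w4, but not w1 R w4.
Only transitive fails.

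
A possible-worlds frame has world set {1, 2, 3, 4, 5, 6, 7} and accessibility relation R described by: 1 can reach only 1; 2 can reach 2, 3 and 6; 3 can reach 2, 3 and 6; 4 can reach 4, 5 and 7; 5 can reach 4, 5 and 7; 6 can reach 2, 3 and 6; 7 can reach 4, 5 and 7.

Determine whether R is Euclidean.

Euclidean: yes — any two successors of a common world are R-related.

Yes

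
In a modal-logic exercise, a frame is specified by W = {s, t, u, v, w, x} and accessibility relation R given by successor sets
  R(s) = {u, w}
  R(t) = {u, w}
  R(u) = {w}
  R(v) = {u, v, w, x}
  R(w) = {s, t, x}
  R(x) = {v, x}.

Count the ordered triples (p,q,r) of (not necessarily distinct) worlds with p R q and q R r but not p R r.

18

Enumerating: (s,w,s), (s,w,t), (s,w,x), (t,w,s), (t,w,t), (t,w,x), (u,w,s), (u,w,t), (u,w,x), (v,w,s), (v,w,t), (w,s,u), (w,s,w), (w,t,u), (w,t,w), (w,x,v), (x,v,u), (x,v,w).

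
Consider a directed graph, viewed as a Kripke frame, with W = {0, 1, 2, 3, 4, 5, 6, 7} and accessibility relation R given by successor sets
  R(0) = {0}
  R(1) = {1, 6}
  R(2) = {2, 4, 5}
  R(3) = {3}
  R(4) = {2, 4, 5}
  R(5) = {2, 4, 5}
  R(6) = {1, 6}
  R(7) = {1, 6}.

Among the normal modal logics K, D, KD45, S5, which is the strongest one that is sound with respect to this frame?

Serial (axiom D): yes — every world has a successor (e.g. 0 R 0).
Euclidean (axiom 5): yes — any two successors of a common world are R-related.
Transitive (axiom 4): yes — every two-step R-path is closed by a direct edge.
Reflexive (axiom T): no — 7 is not related to itself.
So F validates K, D, KD45; S5 would additionally require R to be reflexive. The strongest is KD45.

KD45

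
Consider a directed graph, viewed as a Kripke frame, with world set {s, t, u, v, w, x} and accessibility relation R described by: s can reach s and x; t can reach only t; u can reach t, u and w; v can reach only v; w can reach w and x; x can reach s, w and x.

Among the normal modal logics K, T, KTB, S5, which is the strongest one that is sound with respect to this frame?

Reflexive (axiom T): yes — every world is R-related to itself.
Symmetric (axiom B): no — u R t but not t R u.
Euclidean (axiom 5): no — u R t and u R w, but not t R w.
So F validates K, T; KTB would additionally require R to be symmetric. The strongest is T.

T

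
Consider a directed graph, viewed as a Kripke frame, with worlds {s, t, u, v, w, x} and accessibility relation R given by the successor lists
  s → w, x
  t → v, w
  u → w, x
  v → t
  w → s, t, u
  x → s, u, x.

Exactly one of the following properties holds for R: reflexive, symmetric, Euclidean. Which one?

symmetric

Reflexive: no — s is not related to itself.
Symmetric: yes — every pair in R has its reverse in R.
Euclidean: no — s R w and s R x, but not w R x.
Only symmetric holds.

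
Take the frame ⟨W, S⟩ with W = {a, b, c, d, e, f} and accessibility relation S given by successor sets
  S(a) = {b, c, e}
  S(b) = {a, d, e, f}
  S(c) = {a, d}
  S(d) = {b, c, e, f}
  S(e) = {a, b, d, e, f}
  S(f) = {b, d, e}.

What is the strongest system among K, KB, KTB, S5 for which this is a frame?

KB

Symmetric (axiom B): yes — every pair in S has its reverse in S.
Reflexive (axiom T): no — a is not related to itself.
Euclidean (axiom 5): no — a S b and a S c, but not b S c.
So F validates K, KB; KTB would additionally require S to be reflexive. The strongest is KB.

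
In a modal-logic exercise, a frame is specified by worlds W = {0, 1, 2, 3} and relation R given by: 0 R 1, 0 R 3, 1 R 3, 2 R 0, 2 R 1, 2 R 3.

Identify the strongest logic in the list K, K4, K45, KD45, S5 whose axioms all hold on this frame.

K4

Transitive (axiom 4): yes — every two-step R-path is closed by a direct edge.
Euclidean (axiom 5): no — 0 R 3 and 0 R 1, but not 3 R 1.
Serial (axiom D): no — 3 has no R-successor.
Reflexive (axiom T): no — 0 is not related to itself.
So F validates K, K4; K45 would additionally require R to be Euclidean. The strongest is K4.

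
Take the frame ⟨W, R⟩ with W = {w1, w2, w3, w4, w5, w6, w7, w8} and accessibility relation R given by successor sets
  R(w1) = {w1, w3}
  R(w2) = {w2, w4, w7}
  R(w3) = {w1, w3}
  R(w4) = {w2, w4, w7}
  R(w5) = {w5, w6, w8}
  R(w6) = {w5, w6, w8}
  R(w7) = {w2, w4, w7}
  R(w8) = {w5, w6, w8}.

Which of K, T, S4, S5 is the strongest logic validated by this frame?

S5

Reflexive (axiom T): yes — every world is R-related to itself.
Transitive (axiom 4): yes — every two-step R-path is closed by a direct edge.
Euclidean (axiom 5): yes — any two successors of a common world are R-related.
So F validates K, T, S4, S5. The strongest is S5.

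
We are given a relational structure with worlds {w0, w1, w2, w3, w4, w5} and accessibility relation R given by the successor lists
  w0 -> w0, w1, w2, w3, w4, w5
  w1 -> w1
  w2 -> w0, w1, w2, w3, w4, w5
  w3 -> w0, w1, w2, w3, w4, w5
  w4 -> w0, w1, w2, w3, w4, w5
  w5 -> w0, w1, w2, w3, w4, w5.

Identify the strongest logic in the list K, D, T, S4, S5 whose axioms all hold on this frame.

S4

Serial (axiom D): yes — every world has a successor (e.g. w0 R w0).
Reflexive (axiom T): yes — every world is R-related to itself.
Transitive (axiom 4): yes — every two-step R-path is closed by a direct edge.
Euclidean (axiom 5): no — w0 R w1 and w0 R w2, but not w1 R w2.
So F validates K, D, T, S4; S5 would additionally require R to be Euclidean. The strongest is S4.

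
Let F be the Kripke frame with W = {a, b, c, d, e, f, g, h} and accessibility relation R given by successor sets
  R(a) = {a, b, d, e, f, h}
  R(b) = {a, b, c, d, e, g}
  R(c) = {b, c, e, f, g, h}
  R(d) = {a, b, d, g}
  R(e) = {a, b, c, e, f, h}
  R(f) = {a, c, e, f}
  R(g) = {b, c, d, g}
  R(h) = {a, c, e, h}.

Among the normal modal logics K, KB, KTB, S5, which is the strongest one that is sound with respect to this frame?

Symmetric (axiom B): yes — every pair in R has its reverse in R.
Reflexive (axiom T): yes — every world is R-related to itself.
Euclidean (axiom 5): no — a R b and a R f, but not b R f.
So F validates K, KB, KTB; S5 would additionally require R to be Euclidean. The strongest is KTB.

KTB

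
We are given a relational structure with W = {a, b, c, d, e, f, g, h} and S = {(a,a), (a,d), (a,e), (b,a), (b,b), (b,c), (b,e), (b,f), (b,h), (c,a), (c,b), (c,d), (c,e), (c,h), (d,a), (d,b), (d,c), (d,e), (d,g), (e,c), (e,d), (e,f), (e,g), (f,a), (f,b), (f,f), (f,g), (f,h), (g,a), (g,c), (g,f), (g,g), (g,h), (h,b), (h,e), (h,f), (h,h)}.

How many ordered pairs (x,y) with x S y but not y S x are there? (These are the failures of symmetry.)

Enumerating: (a,e), (b,a), (b,e), (c,a), (c,h), (d,b), (d,g), (e,f), (e,g), (f,a), (g,a), (g,c), (g,h), (h,e).

14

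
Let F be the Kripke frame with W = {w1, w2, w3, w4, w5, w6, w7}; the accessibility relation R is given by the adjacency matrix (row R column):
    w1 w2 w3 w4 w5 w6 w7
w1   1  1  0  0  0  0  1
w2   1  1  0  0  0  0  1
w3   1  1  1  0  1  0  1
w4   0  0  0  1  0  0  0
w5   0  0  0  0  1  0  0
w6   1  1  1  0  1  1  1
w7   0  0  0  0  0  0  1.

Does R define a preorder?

Reflexive: yes — every world is R-related to itself.
Transitive: yes — every two-step R-path is closed by a direct edge.
So R is a preorder.

Yes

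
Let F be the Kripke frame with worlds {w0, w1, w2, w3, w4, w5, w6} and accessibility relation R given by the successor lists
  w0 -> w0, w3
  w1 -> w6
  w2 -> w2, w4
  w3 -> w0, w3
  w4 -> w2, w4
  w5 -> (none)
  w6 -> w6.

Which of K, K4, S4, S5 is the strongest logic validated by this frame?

K4

Transitive (axiom 4): yes — every two-step R-path is closed by a direct edge.
Reflexive (axiom T): no — w1 is not related to itself.
Euclidean (axiom 5): yes — any two successors of a common world are R-related.
So F validates K, K4; S4 would additionally require R to be reflexive. The strongest is K4.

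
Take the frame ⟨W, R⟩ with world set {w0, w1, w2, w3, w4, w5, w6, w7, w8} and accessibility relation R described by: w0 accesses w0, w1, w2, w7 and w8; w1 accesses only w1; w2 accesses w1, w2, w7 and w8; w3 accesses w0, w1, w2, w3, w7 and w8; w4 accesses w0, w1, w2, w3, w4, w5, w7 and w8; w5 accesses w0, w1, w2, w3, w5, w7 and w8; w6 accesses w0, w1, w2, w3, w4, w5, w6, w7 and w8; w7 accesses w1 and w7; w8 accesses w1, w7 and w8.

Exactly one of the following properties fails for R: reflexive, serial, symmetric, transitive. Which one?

Reflexive: yes — every world is R-related to itself.
Serial: yes — every world has a successor (e.g. w0 R w0).
Symmetric: no — w0 R w1 but not w1 R w0.
Transitive: yes — every two-step R-path is closed by a direct edge.
Only symmetric fails.

symmetric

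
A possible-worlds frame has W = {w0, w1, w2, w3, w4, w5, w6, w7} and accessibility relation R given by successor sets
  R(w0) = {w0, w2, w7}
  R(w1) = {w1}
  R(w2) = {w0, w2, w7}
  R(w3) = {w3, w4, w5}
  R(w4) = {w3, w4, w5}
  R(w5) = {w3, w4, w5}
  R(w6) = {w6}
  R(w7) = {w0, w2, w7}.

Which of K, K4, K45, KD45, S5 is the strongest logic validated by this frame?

Transitive (axiom 4): yes — every two-step R-path is closed by a direct edge.
Euclidean (axiom 5): yes — any two successors of a common world are R-related.
Serial (axiom D): yes — every world has a successor (e.g. w0 R w0).
Reflexive (axiom T): yes — every world is R-related to itself.
So F validates K, K4, K45, KD45, S5. The strongest is S5.

S5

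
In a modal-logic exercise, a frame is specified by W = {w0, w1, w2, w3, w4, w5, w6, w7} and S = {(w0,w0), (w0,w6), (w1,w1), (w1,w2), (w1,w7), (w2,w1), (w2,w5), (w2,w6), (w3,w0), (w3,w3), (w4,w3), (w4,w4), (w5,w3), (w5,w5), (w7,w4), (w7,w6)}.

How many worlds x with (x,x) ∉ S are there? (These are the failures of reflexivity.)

3

Enumerating: w2, w6, w7.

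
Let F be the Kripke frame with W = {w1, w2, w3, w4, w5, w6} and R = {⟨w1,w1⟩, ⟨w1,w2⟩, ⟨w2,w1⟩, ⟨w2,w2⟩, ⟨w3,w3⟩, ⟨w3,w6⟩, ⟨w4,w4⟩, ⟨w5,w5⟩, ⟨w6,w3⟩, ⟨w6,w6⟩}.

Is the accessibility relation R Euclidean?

Euclidean: yes — any two successors of a common world are R-related.

Yes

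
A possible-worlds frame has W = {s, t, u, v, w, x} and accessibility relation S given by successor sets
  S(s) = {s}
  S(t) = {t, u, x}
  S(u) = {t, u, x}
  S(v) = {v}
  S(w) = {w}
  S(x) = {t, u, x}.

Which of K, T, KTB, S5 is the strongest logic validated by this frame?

S5

Reflexive (axiom T): yes — every world is S-related to itself.
Symmetric (axiom B): yes — every pair in S has its reverse in S.
Euclidean (axiom 5): yes — any two successors of a common world are S-related.
So F validates K, T, KTB, S5. The strongest is S5.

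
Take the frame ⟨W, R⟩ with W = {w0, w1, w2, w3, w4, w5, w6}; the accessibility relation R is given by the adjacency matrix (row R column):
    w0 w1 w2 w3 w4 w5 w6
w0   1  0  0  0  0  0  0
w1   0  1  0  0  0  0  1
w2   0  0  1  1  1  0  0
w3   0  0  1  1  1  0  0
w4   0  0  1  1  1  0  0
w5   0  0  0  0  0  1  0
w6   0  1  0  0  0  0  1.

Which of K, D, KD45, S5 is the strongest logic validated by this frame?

Serial (axiom D): yes — every world has a successor (e.g. w0 R w0).
Euclidean (axiom 5): yes — any two successors of a common world are R-related.
Transitive (axiom 4): yes — every two-step R-path is closed by a direct edge.
Reflexive (axiom T): yes — every world is R-related to itself.
So F validates K, D, KD45, S5. The strongest is S5.

S5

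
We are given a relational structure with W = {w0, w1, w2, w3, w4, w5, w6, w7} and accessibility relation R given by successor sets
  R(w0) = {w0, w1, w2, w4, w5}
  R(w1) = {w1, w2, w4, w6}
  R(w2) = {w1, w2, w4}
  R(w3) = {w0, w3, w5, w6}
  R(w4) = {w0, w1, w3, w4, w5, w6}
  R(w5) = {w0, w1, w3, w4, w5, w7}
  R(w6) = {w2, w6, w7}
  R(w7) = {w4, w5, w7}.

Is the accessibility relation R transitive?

No

Transitive: no — w0 R w1 and w1 R w6, but not w0 R w6.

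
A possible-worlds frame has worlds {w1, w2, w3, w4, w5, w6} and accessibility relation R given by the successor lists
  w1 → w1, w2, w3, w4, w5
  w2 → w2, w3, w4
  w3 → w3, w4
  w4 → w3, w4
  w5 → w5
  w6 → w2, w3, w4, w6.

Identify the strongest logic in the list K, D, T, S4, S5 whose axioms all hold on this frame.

Serial (axiom D): yes — every world has a successor (e.g. w1 R w1).
Reflexive (axiom T): yes — every world is R-related to itself.
Transitive (axiom 4): yes — every two-step R-path is closed by a direct edge.
Euclidean (axiom 5): no — w1 R w2 and w1 R w5, but not w2 R w5.
So F validates K, D, T, S4; S5 would additionally require R to be Euclidean. The strongest is S4.

S4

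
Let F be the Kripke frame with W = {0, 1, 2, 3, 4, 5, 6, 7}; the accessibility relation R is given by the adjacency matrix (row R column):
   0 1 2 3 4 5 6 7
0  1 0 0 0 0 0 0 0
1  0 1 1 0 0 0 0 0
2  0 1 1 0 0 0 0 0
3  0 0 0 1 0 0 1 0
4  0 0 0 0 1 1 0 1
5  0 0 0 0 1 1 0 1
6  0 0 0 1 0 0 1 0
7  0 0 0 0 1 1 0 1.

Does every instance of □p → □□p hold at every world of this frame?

Yes

The schema 4 characterises exactly the transitive frames.
Transitive: yes — every two-step R-path is closed by a direct edge.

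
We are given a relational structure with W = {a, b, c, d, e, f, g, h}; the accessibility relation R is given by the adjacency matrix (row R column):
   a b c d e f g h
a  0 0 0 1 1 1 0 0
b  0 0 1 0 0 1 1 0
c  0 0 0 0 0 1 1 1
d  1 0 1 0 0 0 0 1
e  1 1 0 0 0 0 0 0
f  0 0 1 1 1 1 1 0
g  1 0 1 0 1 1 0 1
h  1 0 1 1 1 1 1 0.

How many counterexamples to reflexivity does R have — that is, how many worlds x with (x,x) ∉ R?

7

Enumerating: a, b, c, d, e, g, h.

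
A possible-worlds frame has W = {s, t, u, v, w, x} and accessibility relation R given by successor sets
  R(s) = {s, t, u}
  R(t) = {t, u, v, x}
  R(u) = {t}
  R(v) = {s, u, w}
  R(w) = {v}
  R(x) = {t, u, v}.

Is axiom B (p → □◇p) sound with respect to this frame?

No

Axiom B corresponds to the accessibility relation being symmetric.
Symmetric: no — s R t but not t R s.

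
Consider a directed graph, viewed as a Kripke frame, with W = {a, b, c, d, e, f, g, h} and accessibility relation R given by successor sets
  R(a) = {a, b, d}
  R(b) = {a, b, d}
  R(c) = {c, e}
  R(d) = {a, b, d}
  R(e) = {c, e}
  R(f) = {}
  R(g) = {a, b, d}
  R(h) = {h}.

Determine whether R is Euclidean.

Euclidean: yes — any two successors of a common world are R-related.

Yes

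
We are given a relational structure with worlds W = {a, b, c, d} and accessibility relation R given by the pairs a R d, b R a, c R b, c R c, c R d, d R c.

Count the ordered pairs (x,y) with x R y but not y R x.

3

Enumerating: (a,d), (b,a), (c,b).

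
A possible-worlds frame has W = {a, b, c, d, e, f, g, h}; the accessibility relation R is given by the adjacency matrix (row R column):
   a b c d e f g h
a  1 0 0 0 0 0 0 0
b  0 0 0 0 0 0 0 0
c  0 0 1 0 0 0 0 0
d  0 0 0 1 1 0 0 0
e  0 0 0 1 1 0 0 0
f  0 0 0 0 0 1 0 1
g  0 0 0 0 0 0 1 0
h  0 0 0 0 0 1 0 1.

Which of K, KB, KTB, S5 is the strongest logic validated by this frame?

Symmetric (axiom B): yes — every pair in R has its reverse in R.
Reflexive (axiom T): no — b is not related to itself.
Euclidean (axiom 5): yes — any two successors of a common world are R-related.
So F validates K, KB; KTB would additionally require R to be reflexive. The strongest is KB.

KB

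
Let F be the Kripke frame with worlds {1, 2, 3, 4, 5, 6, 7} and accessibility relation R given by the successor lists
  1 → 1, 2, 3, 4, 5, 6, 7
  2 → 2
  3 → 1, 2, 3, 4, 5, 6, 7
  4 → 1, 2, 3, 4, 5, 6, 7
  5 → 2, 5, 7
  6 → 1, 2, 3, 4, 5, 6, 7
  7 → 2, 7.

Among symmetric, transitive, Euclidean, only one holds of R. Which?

Symmetric: no — 1 R 2 but not 2 R 1.
Transitive: yes — every two-step R-path is closed by a direct edge.
Euclidean: no — 1 R 2 and 1 R 3, but not 2 R 3.
Only transitive holds.

transitive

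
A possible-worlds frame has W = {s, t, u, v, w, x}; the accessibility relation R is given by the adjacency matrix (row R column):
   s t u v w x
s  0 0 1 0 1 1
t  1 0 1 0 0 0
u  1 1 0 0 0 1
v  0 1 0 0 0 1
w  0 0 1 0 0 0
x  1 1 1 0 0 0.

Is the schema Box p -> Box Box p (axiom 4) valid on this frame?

The schema 4 characterises exactly the transitive frames.
Transitive: no — s R u and u R t, but not s R t.

No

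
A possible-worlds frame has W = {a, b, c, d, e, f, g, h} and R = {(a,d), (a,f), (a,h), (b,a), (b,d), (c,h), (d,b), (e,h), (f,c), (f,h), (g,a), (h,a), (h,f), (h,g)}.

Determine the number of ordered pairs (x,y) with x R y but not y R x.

8

Enumerating: (a,d), (a,f), (b,a), (c,h), (e,h), (f,c), (g,a), (h,g).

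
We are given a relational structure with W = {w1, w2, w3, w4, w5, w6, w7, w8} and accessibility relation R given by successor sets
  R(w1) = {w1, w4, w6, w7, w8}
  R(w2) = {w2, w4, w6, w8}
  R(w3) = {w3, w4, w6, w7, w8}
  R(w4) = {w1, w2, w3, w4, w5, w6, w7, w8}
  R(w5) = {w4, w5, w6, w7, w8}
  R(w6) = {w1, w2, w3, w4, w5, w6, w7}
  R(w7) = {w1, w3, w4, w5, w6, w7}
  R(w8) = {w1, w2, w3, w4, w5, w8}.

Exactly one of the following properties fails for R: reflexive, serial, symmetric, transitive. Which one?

transitive

Reflexive: yes — every world is R-related to itself.
Serial: yes — every world has a successor (e.g. w1 R w1).
Symmetric: yes — every pair in R has its reverse in R.
Transitive: no — w1 R w4 and w4 R w2, but not w1 R w2.
Only transitive fails.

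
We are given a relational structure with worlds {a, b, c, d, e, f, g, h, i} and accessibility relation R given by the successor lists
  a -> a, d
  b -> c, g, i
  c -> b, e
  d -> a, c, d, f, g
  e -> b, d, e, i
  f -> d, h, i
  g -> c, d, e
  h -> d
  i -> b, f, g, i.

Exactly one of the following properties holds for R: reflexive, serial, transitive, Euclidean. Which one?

Reflexive: no — b is not related to itself.
Serial: yes — every world has a successor (e.g. a R a).
Transitive: no — a R d and d R c, but not a R c.
Euclidean: no — b R c and b R g, but not c R g.
Only serial holds.

serial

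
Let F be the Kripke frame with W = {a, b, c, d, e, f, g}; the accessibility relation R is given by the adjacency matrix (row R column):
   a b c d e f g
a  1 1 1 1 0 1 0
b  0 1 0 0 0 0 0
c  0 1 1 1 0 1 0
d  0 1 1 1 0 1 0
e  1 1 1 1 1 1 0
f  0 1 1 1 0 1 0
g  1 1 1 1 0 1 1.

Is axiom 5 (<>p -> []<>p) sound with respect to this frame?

By correspondence theory, 5 is valid on a frame iff R is Euclidean.
Euclidean: no — a R b and a R c, but not b R c.

No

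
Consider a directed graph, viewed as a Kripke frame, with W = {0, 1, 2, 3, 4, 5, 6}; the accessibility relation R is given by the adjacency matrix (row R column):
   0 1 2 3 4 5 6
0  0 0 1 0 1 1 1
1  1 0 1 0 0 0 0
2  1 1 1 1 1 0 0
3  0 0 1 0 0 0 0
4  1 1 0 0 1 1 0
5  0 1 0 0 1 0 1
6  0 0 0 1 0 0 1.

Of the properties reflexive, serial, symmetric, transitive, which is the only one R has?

Reflexive: no — 0 is not related to itself.
Serial: yes — every world has a successor (e.g. 0 R 2).
Symmetric: no — 0 R 5 but not 5 R 0.
Transitive: no — 0 R 2 and 2 R 1, but not 0 R 1.
Only serial holds.

serial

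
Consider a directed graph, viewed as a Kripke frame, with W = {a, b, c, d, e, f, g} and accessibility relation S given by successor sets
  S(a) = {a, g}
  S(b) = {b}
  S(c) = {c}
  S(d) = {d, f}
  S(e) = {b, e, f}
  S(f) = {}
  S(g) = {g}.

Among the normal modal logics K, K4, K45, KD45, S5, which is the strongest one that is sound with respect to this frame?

K4

Transitive (axiom 4): yes — every two-step S-path is closed by a direct edge.
Euclidean (axiom 5): no — e S b and e S f, but not b S f.
Serial (axiom D): no — f has no S-successor.
Reflexive (axiom T): no — f is not related to itself.
So F validates K, K4; K45 would additionally require S to be Euclidean. The strongest is K4.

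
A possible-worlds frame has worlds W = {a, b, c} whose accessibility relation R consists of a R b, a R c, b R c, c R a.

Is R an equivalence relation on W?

No

Reflexive: no — a is not related to itself.
Symmetric: no — a R b but not b R a.
Transitive: no — b R c and c R a, but not b R a.
So R is not an equivalence relation.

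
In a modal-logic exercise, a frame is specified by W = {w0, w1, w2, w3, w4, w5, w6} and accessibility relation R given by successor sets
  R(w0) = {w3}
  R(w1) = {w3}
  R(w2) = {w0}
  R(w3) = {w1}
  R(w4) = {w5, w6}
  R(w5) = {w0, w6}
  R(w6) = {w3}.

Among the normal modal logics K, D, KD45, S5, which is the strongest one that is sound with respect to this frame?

Serial (axiom D): yes — every world has a successor (e.g. w0 R w3).
Euclidean (axiom 5): no — w4 R w6 and w4 R w5, but not w6 R w5.
Transitive (axiom 4): no — w0 R w3 and w3 R w1, but not w0 R w1.
Reflexive (axiom T): no — w0 is not related to itself.
So F validates K, D; KD45 would additionally require R to be Euclidean and transitive. The strongest is D.

D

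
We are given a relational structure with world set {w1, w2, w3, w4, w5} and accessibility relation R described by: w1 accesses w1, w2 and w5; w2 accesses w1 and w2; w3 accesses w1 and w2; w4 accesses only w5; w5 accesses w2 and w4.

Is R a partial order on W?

Reflexive: no — w3 is not related to itself.
Transitive: no — w1 R w5 and w5 R w4, but not w1 R w4.
Antisymmetric: no — w1 R w2 and w2 R w1 with w1 ≠ w2.
So R is not a partial order.

No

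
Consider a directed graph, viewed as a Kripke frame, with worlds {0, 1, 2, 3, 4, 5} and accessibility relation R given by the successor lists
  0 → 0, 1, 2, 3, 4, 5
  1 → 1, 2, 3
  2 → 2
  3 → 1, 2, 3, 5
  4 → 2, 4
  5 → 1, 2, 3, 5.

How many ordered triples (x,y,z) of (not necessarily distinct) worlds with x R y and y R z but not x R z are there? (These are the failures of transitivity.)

Enumerating: (1,3,5).

1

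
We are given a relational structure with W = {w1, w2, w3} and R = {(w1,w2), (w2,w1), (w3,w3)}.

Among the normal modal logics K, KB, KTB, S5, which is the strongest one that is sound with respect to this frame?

KB

Symmetric (axiom B): yes — every pair in R has its reverse in R.
Reflexive (axiom T): no — w1 is not related to itself.
Euclidean (axiom 5): no — w1 R w2 and w1 R w2, but not w2 R w2.
So F validates K, KB; KTB would additionally require R to be reflexive. The strongest is KB.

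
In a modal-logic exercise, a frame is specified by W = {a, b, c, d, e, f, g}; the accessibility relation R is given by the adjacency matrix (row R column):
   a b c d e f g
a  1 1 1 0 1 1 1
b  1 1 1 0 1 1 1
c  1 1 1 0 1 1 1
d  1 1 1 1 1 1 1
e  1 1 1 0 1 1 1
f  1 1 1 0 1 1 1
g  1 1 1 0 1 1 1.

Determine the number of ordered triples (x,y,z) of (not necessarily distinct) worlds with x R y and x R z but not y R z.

Enumerating: (d,a,d), (d,b,d), (d,c,d), (d,e,d), (d,f,d), (d,g,d).

6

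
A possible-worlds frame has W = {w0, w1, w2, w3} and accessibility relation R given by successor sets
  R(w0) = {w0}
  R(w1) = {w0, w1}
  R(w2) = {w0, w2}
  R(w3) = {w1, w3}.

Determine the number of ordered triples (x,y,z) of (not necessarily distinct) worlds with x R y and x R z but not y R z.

3

Enumerating: (w1,w0,w1), (w2,w0,w2), (w3,w1,w3).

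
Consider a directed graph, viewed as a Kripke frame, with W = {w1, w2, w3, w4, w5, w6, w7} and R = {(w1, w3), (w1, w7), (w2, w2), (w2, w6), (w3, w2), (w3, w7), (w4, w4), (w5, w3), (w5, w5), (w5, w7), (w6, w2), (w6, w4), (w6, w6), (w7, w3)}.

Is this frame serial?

Serial: yes — every world has a successor (e.g. w1 R w3).

Yes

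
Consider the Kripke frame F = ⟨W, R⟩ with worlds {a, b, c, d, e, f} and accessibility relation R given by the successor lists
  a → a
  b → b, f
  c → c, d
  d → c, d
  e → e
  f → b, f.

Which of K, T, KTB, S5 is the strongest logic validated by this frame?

S5

Reflexive (axiom T): yes — every world is R-related to itself.
Symmetric (axiom B): yes — every pair in R has its reverse in R.
Euclidean (axiom 5): yes — any two successors of a common world are R-related.
So F validates K, T, KTB, S5. The strongest is S5.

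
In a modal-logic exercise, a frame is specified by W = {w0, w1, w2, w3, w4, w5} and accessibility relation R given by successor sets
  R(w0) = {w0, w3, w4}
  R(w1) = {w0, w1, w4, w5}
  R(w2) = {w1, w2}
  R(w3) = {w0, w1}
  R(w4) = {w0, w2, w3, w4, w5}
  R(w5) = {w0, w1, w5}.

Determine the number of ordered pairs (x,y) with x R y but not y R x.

8

Enumerating: (w1,w0), (w1,w4), (w2,w1), (w3,w1), (w4,w2), (w4,w3), (w4,w5), (w5,w0).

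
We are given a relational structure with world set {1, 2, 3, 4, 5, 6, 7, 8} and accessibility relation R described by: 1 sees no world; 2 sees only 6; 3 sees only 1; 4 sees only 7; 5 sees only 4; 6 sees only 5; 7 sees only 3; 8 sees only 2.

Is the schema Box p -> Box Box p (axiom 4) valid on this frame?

No

The schema 4 characterises exactly the transitive frames.
Transitive: no — 2 R 6 and 6 R 5, but not 2 R 5.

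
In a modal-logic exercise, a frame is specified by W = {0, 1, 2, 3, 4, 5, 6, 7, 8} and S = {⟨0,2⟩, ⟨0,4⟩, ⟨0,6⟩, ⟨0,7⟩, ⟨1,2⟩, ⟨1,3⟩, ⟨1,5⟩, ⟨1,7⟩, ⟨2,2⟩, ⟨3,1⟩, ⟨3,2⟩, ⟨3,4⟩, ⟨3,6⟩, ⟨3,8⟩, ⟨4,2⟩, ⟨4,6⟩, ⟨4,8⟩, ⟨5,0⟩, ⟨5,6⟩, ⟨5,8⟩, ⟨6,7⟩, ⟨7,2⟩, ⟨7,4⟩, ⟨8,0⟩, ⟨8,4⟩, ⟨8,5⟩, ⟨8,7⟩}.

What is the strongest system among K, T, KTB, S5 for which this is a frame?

K

Reflexive (axiom T): no — 0 is not related to itself.
Symmetric (axiom B): no — 0 S 2 but not 2 S 0.
Euclidean (axiom 5): no — 0 S 2 and 0 S 4, but not 2 S 4.
So F validates K; T would additionally require S to be reflexive. The strongest is K.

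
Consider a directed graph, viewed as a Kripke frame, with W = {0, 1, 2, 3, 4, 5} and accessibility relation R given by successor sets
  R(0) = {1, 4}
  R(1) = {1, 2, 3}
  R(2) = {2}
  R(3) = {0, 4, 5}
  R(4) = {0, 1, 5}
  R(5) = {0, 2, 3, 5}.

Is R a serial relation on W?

Serial: yes — every world has a successor (e.g. 0 R 1).

Yes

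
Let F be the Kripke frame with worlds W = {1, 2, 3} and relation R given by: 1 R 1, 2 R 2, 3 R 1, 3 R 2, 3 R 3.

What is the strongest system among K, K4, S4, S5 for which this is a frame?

Transitive (axiom 4): yes — every two-step R-path is closed by a direct edge.
Reflexive (axiom T): yes — every world is R-related to itself.
Euclidean (axiom 5): no — 3 R 1 and 3 R 2, but not 1 R 2.
So F validates K, K4, S4; S5 would additionally require R to be Euclidean. The strongest is S4.

S4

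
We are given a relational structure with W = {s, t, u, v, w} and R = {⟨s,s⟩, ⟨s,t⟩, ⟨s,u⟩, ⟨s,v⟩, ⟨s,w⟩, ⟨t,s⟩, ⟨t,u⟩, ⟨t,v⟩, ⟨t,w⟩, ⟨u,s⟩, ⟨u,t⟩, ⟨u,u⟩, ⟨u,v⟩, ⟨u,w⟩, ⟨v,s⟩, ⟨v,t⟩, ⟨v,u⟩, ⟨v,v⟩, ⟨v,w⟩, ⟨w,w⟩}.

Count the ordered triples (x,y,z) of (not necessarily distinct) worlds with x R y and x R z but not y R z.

18

Enumerating: (s,t,t), (s,w,s), (s,w,t), (s,w,u), (s,w,v), (t,w,s), (t,w,u), (t,w,v), (u,t,t), (u,w,s), (u,w,t), (u,w,u), (u,w,v), (v,t,t), (v,w,s), (v,w,t), (v,w,u), (v,w,v).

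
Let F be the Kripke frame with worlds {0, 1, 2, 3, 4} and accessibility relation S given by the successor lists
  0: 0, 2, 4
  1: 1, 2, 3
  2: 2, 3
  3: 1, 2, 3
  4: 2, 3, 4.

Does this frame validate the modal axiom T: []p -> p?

Yes

Axiom T corresponds to the accessibility relation being reflexive.
Reflexive: yes — every world is S-related to itself.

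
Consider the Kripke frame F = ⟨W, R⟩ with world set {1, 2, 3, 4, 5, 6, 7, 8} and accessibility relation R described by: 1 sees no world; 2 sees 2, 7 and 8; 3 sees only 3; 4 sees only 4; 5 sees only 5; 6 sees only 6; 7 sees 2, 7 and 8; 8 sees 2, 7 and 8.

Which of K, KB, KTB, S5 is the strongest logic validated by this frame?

Symmetric (axiom B): yes — every pair in R has its reverse in R.
Reflexive (axiom T): no — 1 is not related to itself.
Euclidean (axiom 5): yes — any two successors of a common world are R-related.
So F validates K, KB; KTB would additionally require R to be reflexive. The strongest is KB.

KB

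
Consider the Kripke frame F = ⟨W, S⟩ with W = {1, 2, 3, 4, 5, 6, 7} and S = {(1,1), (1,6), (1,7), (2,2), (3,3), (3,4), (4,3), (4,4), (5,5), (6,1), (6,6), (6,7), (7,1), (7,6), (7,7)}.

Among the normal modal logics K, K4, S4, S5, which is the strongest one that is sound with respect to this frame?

S5

Transitive (axiom 4): yes — every two-step S-path is closed by a direct edge.
Reflexive (axiom T): yes — every world is S-related to itself.
Euclidean (axiom 5): yes — any two successors of a common world are S-related.
So F validates K, K4, S4, S5. The strongest is S5.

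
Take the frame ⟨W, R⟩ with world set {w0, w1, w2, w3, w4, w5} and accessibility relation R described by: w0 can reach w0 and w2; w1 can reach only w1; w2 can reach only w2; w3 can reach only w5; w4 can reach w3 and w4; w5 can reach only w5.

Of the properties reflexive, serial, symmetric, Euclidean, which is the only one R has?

Reflexive: no — w3 is not related to itself.
Serial: yes — every world has a successor (e.g. w0 R w0).
Symmetric: no — w0 R w2 but not w2 R w0.
Euclidean: no — w0 R w2 and w0 R w0, but not w2 R w0.
Only serial holds.

serial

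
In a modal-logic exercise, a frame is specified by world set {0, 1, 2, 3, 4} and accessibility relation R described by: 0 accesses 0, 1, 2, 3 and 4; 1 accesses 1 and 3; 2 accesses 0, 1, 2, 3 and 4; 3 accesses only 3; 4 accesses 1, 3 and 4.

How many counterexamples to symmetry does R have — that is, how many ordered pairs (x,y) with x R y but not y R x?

9

Enumerating: (0,1), (0,3), (0,4), (1,3), (2,1), (2,3), (2,4), (4,1), (4,3).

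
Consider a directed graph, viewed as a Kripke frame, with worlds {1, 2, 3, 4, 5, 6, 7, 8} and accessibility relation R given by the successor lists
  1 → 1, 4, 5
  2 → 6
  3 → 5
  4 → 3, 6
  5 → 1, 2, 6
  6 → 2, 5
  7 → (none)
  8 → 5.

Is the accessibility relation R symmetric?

No

Symmetric: no — 1 R 4 but not 4 R 1.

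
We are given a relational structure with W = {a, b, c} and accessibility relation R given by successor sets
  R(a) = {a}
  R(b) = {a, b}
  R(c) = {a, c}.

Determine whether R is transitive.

Transitive: yes — every two-step R-path is closed by a direct edge.

Yes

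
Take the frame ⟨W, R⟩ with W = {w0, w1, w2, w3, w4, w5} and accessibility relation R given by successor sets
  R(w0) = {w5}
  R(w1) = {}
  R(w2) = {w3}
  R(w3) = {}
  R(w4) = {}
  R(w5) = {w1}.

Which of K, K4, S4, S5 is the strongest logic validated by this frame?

K

Transitive (axiom 4): no — w0 R w5 and w5 R w1, but not w0 R w1.
Reflexive (axiom T): no — w0 is not related to itself.
Euclidean (axiom 5): no — w0 R w5 and w0 R w5, but not w5 R w5.
So F validates K; K4 would additionally require R to be transitive. The strongest is K.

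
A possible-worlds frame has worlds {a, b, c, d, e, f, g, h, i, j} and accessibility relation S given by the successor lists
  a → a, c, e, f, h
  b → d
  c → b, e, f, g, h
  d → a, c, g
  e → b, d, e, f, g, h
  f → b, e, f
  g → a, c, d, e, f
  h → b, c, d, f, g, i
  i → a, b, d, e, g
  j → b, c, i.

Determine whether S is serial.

Yes

Serial: yes — every world has a successor (e.g. a S a).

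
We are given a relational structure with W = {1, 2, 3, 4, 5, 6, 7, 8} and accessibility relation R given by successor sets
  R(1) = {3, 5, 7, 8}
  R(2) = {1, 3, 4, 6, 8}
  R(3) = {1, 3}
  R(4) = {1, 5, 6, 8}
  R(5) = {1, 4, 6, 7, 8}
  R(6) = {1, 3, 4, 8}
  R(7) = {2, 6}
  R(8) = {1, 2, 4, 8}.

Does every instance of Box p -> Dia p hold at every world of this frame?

The schema D characterises exactly the serial frames.
Serial: yes — every world has a successor (e.g. 1 R 3).

Yes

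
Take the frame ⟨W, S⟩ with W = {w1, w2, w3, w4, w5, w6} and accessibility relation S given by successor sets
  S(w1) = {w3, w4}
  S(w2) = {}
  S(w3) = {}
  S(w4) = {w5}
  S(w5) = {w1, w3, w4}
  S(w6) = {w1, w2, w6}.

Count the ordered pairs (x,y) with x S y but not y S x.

6

Enumerating: (w1,w3), (w1,w4), (w5,w1), (w5,w3), (w6,w1), (w6,w2).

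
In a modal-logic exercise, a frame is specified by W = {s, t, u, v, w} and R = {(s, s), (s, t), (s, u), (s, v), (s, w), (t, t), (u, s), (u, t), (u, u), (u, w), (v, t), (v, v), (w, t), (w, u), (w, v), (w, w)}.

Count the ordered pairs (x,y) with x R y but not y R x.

Enumerating: (s,t), (s,v), (s,w), (u,t), (v,t), (w,t), (w,v).

7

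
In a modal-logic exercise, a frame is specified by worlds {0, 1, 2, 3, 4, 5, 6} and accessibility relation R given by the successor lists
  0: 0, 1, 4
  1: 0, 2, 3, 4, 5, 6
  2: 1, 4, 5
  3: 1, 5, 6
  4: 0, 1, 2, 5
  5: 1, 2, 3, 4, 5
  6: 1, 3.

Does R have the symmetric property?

Yes

Symmetric: yes — every pair in R has its reverse in R.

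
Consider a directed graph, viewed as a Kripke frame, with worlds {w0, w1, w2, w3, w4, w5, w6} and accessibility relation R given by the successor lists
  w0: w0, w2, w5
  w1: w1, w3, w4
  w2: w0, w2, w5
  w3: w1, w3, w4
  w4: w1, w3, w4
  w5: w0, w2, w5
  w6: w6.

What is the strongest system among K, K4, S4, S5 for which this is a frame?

S5

Transitive (axiom 4): yes — every two-step R-path is closed by a direct edge.
Reflexive (axiom T): yes — every world is R-related to itself.
Euclidean (axiom 5): yes — any two successors of a common world are R-related.
So F validates K, K4, S4, S5. The strongest is S5.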